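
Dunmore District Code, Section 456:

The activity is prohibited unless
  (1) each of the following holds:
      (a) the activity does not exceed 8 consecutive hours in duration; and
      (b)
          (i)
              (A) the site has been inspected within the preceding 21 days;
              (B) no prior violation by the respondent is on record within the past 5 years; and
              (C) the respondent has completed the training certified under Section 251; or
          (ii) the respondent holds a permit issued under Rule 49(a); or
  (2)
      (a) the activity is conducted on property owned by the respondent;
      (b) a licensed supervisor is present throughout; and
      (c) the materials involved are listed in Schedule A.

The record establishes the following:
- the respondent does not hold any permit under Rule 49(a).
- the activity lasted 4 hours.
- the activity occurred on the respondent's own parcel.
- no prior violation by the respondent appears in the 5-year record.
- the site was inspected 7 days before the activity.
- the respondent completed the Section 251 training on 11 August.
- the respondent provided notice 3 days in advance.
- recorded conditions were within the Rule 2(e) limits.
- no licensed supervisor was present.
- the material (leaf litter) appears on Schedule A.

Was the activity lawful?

Yes — lawful.

(a) ≤ 8 hrs duration — met.
(A) site inspected — satisfied.
(B) no prior violation — holds.
(C) training certified — satisfied.
(i): T AND T AND T → true.
(ii) holds permit — fails.
(b) = T OR F = true.
(1): T AND T → true.
(a) own property — satisfied.
(b) supervisor present — not met.
(c) Schedule A material — holds.
(2) = T AND F AND T = false.
Overall: T OR F → true.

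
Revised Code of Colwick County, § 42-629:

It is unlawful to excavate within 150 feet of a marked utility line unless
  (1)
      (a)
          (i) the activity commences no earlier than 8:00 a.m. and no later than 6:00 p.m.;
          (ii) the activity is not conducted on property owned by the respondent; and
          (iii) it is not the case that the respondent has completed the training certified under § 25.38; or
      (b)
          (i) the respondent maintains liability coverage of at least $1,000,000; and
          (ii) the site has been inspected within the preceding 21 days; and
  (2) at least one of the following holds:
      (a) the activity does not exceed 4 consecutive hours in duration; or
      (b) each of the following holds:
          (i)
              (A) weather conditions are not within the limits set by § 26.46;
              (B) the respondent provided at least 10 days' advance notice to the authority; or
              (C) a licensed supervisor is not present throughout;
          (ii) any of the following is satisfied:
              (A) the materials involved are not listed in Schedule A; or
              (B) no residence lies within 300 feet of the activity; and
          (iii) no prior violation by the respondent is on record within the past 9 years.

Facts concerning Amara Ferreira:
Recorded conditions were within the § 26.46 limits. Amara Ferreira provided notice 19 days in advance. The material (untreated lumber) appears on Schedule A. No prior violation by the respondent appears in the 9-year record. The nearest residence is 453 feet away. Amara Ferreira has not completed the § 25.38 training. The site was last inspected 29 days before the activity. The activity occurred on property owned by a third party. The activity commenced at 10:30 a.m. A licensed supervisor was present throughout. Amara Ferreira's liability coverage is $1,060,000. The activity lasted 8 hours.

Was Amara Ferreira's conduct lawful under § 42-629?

(i) start within hours — holds.
(ii) not (own property) — holds.
(iii) not (training certified) — satisfied.
So (a) is satisfied (T AND T AND T).
(i) coverage ≥ $1,000,000 — holds.
(ii) site inspected — not met.
So (b) is not satisfied (T AND F).
(1): T OR F → true.
(a) ≤ 4 hrs duration — not satisfied.
(A) not (weather ok) — fails.
(B) ≥10 days' notice — met.
(C) not (supervisor present) — fails.
(i): F OR T OR F → true.
(A) not (Schedule A material) — not met.
(B) no residence in 300 ft — met.
So (ii) is satisfied (F OR T).
(iii) no prior violation — met.
So (b) is satisfied (T AND T AND T).
(2) = F OR T = true.
So Overall is satisfied (T AND T).

Yes — lawful.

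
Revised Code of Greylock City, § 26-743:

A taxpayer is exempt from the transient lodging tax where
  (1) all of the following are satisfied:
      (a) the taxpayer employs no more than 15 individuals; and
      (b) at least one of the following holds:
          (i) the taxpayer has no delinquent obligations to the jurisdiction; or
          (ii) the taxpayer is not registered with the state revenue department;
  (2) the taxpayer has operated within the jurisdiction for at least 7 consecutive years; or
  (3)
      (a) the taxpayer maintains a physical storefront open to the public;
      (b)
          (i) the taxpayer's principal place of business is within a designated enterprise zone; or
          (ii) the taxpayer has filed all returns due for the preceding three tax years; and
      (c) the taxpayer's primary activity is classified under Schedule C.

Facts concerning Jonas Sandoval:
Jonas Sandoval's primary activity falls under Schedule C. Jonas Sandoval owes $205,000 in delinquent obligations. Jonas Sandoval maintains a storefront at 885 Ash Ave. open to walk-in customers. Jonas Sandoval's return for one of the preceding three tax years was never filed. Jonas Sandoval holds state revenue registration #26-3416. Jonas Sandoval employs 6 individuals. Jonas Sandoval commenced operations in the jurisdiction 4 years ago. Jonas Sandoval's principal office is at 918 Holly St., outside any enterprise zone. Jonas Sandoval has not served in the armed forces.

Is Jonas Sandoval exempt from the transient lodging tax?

(a) ≤ 15 employees — holds.
(i) no delinquency — not met.
(ii) not (state-registered) — not met.
(b): F OR F → false.
(1): T AND F → false.
(2) ≥ 7 yrs in jurisdiction — fails.
(a) has storefront — met.
(i) in enterprise zone — fails.
(ii) returns current — not met.
(b): F OR F → false.
(c) Schedule C activity — met.
So (3) is not satisfied (T AND F AND T).
Overall: F OR F OR F → false.

No — not exempt.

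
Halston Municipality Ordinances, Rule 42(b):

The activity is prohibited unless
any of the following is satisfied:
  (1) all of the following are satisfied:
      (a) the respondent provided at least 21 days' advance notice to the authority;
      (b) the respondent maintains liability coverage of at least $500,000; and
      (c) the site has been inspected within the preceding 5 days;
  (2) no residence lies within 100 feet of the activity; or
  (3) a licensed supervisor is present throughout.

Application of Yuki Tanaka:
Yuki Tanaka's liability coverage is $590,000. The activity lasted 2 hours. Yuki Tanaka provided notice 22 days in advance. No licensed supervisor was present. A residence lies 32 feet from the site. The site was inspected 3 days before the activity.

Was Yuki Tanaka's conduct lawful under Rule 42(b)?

Yes — lawful.

(a) ≥21 days' notice — satisfied.
(b) coverage ≥ $500,000 — holds.
(c) site inspected — met.
(1) = T AND T AND T = true.
(2) no residence in 100 ft — fails.
(3) supervisor present — not met.
Overall = T OR F OR F = true.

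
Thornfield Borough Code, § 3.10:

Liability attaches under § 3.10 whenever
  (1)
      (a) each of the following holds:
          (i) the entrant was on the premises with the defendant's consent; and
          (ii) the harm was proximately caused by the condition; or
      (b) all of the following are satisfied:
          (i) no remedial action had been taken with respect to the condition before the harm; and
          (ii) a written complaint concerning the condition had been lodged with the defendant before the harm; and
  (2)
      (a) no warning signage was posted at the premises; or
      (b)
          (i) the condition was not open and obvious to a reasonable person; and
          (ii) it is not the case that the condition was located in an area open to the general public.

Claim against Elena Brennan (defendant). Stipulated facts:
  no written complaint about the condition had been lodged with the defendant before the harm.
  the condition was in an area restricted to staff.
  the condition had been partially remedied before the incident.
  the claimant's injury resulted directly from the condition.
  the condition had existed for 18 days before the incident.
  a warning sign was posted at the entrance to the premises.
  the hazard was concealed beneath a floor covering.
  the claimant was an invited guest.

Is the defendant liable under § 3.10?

(i) consent to enter — holds.
(ii) proximate cause — satisfied.
(a) = T AND T = true.
(i) no remedial action — fails.
(ii) complaint lodged — fails.
(b): F AND F → false.
So (1) is satisfied (T OR F).
(a) no signage posted — not met.
(i) not open/obvious — met.
(ii) not (public area) — satisfied.
So (b) is satisfied (T AND T).
(2) = F OR T = true.
Overall = T AND T = true.

Yes — liable.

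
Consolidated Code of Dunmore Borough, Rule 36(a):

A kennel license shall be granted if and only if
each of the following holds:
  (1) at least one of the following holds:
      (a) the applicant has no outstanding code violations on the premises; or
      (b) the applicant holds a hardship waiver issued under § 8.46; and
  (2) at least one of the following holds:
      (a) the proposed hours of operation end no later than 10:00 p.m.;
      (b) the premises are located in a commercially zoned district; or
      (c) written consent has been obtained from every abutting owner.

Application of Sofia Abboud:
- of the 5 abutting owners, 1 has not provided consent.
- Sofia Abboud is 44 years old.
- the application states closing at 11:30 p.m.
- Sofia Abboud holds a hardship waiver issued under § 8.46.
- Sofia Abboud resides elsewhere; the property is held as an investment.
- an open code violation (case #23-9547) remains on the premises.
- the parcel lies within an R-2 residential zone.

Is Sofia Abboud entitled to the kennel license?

(a) no code violations — not satisfied.
(b) hardship waiver — satisfied.
(1): F OR T → true.
(a) closes by 10 p.m. — not met.
(b) commercially zoned — fails.
(c) all abutters consent — not satisfied.
(2): F OR F OR F → false.
So Overall is not satisfied (T AND F).

No — denied.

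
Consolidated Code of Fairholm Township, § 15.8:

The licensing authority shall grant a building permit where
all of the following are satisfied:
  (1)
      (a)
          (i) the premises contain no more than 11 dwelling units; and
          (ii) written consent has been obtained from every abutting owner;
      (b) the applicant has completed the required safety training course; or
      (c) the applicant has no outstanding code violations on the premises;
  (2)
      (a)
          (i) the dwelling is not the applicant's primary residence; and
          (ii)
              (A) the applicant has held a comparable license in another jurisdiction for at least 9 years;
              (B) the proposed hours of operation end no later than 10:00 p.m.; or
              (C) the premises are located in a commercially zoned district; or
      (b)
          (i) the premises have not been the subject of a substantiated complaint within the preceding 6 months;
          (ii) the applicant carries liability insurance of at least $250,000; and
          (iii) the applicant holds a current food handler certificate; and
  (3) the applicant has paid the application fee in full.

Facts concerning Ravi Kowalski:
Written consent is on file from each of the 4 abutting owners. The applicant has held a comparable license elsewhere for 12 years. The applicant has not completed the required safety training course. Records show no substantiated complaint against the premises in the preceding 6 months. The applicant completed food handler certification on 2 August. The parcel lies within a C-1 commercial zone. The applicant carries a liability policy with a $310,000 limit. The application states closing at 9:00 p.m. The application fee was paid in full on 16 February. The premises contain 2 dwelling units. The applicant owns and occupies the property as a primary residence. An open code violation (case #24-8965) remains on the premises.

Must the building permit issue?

(i) ≤ 11 units — holds.
(ii) all abutters consent — met.
(a): T AND T → true.
(b) safety training — fails.
(c) no code violations — not satisfied.
(1) = T OR F OR F = true.
(i) not (primary residence) — not satisfied.
(A) prior license ≥ 9 yr — holds.
(B) closes by 10 p.m. — met.
(C) commercially zoned — met.
So (ii) is satisfied (T OR T OR T).
(a) = F AND T = false.
(i) no complaint in 6 mo. — satisfied.
(ii) insurance ≥ $250,000 — satisfied.
(iii) food handler cert. — satisfied.
So (b) is satisfied (T AND T AND T).
(2): F OR T → true.
(3) fee paid — satisfied.
So Overall is satisfied (T AND T AND T).

Yes — granted.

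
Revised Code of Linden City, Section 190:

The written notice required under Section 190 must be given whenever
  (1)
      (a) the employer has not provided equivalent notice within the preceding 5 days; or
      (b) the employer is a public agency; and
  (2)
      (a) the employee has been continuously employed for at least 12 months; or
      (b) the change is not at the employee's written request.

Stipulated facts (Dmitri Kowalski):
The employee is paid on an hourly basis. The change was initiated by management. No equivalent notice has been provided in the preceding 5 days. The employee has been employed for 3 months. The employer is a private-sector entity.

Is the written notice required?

Yes — required.

(a) no recent notice — met.
(b) public agency — not satisfied.
(1) = T OR F = true.
(a) tenure ≥ 12 mo. — fails.
(b) not employee-requested — holds.
(2) = F OR T = true.
Overall: T AND T → true.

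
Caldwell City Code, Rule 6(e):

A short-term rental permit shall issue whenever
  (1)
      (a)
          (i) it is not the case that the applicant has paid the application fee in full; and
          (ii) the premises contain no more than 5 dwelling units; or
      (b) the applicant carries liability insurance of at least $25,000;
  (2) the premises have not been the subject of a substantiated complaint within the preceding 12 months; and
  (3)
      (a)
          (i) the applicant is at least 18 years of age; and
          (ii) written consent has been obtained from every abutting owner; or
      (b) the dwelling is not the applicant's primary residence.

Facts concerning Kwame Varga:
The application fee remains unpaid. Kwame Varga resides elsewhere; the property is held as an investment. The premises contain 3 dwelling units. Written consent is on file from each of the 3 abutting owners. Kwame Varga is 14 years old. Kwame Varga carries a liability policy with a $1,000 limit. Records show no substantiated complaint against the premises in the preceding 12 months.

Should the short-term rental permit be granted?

(i) not (fee paid) — holds.
(ii) ≤ 5 units — holds.
(a) = T AND T = true.
(b) insurance ≥ $25,000 — not met.
So (1) is satisfied (T OR F).
(2) no complaint in 12 mo. — satisfied.
(i) age ≥ 18 — not met.
(ii) all abutters consent — holds.
(a): F AND T → false.
(b) not (primary residence) — met.
(3): F OR T → true.
So Overall is satisfied (T AND T AND T).

Yes — granted.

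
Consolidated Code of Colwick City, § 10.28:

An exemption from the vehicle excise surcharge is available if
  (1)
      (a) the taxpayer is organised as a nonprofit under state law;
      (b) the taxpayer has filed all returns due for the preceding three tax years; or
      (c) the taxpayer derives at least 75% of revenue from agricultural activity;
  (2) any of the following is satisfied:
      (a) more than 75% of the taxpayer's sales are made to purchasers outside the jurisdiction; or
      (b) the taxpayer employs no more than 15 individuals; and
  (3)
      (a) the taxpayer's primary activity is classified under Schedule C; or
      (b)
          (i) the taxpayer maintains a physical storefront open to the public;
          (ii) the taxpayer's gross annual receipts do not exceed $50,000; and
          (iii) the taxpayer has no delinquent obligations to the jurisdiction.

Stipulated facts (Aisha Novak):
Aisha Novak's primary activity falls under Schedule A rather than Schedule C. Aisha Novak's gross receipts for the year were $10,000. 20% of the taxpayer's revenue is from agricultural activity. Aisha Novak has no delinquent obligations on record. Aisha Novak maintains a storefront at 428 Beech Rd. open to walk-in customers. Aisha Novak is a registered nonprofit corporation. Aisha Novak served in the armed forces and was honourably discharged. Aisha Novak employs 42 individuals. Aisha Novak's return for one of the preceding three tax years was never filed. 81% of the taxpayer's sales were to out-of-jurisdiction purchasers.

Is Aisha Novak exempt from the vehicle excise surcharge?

Yes — exempt.

(a) nonprofit — holds.
(b) returns current — fails.
(c) ≥75% agricultural — fails.
(1) = T OR F OR F = true.
(a) >75% out-of-jur. sales — met.
(b) ≤ 15 employees — not met.
(2): T OR F → true.
(a) Schedule C activity — not met.
(i) has storefront — satisfied.
(ii) receipts ≤ $50,000 — holds.
(iii) no delinquency — holds.
(b): T AND T AND T → true.
(3): F OR T → true.
So Overall is satisfied (T AND T AND T).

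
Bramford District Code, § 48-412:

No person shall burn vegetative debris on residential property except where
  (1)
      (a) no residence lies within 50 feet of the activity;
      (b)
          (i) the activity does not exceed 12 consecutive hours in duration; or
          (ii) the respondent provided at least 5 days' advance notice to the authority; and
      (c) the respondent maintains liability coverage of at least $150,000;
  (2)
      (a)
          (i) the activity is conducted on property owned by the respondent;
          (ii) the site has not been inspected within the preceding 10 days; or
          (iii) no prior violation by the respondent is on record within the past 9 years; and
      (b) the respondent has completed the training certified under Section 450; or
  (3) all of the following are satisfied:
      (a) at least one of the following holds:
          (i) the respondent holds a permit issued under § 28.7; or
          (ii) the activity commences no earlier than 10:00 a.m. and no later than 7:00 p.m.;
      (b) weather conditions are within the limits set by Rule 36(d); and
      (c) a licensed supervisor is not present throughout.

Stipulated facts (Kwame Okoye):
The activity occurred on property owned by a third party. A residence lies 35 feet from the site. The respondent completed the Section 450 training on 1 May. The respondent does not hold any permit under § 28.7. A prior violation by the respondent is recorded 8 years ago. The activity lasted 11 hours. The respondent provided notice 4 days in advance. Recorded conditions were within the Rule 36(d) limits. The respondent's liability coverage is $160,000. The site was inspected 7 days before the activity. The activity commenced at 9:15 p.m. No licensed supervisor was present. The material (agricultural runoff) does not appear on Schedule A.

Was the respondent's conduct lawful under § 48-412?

(a) no residence in 50 ft — not met.
(i) ≤ 12 hrs duration — met.
(ii) ≥5 days' notice — not satisfied.
(b): T OR F → true.
(c) coverage ≥ $150,000 — satisfied.
(1): F AND T AND T → false.
(i) own property — not satisfied.
(ii) not (site inspected) — not satisfied.
(iii) no prior violation — not satisfied.
(a): F OR F OR F → false.
(b) training certified — holds.
(2) = F AND T = false.
(i) holds permit — not satisfied.
(ii) start within hours — not met.
So (a) is not satisfied (F OR F).
(b) weather ok — satisfied.
(c) not (supervisor present) — met.
(3): F AND T AND T → false.
Overall: F OR F OR F → false.

No — unlawful.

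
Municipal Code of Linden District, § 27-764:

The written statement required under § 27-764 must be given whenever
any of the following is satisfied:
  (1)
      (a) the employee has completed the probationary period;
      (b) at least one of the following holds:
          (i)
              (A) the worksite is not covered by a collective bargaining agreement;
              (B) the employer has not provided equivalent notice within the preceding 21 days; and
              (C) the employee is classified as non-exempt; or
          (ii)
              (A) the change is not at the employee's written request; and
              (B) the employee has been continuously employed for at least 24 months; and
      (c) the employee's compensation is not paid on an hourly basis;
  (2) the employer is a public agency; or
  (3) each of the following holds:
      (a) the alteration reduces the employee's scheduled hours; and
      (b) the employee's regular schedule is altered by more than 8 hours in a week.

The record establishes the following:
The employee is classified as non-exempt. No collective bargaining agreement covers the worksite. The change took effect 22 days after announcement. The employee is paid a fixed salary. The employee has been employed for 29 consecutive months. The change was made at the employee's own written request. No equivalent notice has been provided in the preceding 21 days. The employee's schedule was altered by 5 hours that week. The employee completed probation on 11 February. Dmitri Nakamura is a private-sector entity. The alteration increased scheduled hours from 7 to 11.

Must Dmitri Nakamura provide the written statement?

Yes — required.

(a) past probation — satisfied.
(A) no CBA — holds.
(B) no recent notice — met.
(C) non-exempt — satisfied.
(i) = T AND T AND T = true.
(A) not employee-requested — not satisfied.
(B) tenure ≥ 24 mo. — met.
So (ii) is not satisfied (F AND T).
(b): T OR F → true.
(c) not (hourly-paid) — met.
(1) = T AND T AND T = true.
(2) public agency — not satisfied.
(a) hours reduced — fails.
(b) schedule shift > 8h — not satisfied.
(3) = F AND F = false.
Overall: T OR F OR F → true.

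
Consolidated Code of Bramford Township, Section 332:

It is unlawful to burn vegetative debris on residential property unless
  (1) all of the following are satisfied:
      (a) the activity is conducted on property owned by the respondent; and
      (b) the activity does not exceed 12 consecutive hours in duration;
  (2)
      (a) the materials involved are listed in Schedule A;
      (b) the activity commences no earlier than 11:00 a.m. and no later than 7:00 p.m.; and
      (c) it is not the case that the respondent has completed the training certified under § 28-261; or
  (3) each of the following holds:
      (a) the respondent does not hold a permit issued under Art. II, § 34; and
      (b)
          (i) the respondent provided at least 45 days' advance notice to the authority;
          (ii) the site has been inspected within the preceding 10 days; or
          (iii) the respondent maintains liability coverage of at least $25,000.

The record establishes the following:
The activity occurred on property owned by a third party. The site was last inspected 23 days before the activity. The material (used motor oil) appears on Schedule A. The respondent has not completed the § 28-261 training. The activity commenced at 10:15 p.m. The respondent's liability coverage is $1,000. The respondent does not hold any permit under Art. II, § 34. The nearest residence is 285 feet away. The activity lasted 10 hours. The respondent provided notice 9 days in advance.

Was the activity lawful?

(a) own property — not satisfied.
(b) ≤ 12 hrs duration — met.
(1) = F AND T = false.
(a) Schedule A material — holds.
(b) start within hours — fails.
(c) not (training certified) — holds.
(2): T AND F AND T → false.
(a) not (holds permit) — met.
(i) ≥45 days' notice — fails.
(ii) site inspected — not satisfied.
(iii) coverage ≥ $25,000 — fails.
(b) = F OR F OR F = false.
So (3) is not satisfied (T AND F).
So Overall is not satisfied (F OR F OR F).

No — unlawful.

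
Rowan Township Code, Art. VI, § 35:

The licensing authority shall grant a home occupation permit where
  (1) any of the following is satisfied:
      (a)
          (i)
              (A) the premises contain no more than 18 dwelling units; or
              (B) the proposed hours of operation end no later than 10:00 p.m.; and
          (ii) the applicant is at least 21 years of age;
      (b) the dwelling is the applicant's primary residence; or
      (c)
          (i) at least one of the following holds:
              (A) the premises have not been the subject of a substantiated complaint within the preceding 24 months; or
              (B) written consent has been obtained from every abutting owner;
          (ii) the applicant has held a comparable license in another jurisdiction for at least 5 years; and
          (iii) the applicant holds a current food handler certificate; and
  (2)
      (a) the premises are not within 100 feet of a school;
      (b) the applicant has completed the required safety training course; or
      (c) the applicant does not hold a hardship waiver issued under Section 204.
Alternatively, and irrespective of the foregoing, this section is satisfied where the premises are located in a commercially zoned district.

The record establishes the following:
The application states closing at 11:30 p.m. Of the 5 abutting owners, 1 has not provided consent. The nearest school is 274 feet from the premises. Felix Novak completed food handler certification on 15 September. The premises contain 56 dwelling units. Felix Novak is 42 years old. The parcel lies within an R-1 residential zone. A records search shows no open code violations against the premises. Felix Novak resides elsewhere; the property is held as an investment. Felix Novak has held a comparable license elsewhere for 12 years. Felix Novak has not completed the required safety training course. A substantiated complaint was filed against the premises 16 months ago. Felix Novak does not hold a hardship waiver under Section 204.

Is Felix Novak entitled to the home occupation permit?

No — denied.

(A) ≤ 18 units — not met.
(B) closes by 10 p.m. — fails.
So (i) is not satisfied (F OR F).
(ii) age ≥ 21 — holds.
(a) = F AND T = false.
(b) primary residence — not met.
(A) no complaint in 24 mo. — not satisfied.
(B) all abutters consent — not satisfied.
So (i) is not satisfied (F OR F).
(ii) prior license ≥ 5 yr — satisfied.
(iii) food handler cert. — satisfied.
So (c) is not satisfied (F AND T AND T).
(1) = F OR F OR F = false.
(a) ≥100 ft from school — met.
(b) safety training — fails.
(c) not (hardship waiver) — satisfied.
(2) = T OR F OR T = true.
Overall = F AND T = false.
Exception (commercially zoned) — not satisfied.
Result: main false OR exception false → false.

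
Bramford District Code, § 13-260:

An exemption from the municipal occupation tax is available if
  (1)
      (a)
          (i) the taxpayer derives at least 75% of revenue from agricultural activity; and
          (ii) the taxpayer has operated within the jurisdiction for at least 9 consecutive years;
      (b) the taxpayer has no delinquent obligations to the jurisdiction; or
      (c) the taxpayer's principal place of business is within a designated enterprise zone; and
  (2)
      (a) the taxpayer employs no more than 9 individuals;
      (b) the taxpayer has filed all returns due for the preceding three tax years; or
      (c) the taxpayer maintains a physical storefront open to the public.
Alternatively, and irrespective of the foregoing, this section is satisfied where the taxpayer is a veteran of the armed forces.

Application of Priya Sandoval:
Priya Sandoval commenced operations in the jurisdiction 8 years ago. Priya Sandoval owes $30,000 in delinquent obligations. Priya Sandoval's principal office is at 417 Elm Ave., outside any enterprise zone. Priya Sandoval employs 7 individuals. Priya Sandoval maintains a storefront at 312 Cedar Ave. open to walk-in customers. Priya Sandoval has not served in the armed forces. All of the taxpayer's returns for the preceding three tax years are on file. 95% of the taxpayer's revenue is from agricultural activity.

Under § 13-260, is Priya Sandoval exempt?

No — not exempt.

(i) ≥75% agricultural — met.
(ii) ≥ 9 yrs in jurisdiction — not met.
So (a) is not satisfied (T AND F).
(b) no delinquency — not satisfied.
(c) in enterprise zone — fails.
So (1) is not satisfied (F OR F OR F).
(a) ≤ 9 employees — satisfied.
(b) returns current — met.
(c) has storefront — holds.
(2): T OR T OR T → true.
Overall = F AND T = false.
Exception (veteran) — not satisfied.
Result: main false OR exception false → false.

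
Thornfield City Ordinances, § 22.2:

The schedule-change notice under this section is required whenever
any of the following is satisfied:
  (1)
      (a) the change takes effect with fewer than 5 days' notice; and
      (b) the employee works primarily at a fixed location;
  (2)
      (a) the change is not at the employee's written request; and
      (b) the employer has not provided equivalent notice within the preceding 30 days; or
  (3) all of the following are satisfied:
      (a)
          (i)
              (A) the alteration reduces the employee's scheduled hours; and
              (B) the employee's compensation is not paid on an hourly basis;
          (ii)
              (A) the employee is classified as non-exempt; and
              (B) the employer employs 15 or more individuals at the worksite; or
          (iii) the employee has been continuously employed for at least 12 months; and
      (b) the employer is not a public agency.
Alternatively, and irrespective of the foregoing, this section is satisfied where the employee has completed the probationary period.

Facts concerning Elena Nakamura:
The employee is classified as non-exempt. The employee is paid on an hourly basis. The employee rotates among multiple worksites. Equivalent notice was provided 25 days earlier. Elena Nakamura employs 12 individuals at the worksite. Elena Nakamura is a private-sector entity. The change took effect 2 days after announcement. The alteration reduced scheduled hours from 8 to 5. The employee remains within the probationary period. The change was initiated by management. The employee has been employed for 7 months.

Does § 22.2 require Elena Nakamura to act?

No — not required.

(a) < 5 days' notice — satisfied.
(b) fixed location — not met.
So (1) is not satisfied (T AND F).
(a) not employee-requested — holds.
(b) no recent notice — not met.
(2): T AND F → false.
(A) hours reduced — holds.
(B) not (hourly-paid) — fails.
So (i) is not satisfied (T AND F).
(A) non-exempt — met.
(B) ≥ 15 at site — fails.
So (ii) is not satisfied (T AND F).
(iii) tenure ≥ 12 mo. — fails.
(a): F OR F OR F → false.
(b) not (public agency) — holds.
(3): F AND T → false.
Overall = F OR F OR F = false.
Exception (past probation) — not satisfied.
Result: main false OR exception false → false.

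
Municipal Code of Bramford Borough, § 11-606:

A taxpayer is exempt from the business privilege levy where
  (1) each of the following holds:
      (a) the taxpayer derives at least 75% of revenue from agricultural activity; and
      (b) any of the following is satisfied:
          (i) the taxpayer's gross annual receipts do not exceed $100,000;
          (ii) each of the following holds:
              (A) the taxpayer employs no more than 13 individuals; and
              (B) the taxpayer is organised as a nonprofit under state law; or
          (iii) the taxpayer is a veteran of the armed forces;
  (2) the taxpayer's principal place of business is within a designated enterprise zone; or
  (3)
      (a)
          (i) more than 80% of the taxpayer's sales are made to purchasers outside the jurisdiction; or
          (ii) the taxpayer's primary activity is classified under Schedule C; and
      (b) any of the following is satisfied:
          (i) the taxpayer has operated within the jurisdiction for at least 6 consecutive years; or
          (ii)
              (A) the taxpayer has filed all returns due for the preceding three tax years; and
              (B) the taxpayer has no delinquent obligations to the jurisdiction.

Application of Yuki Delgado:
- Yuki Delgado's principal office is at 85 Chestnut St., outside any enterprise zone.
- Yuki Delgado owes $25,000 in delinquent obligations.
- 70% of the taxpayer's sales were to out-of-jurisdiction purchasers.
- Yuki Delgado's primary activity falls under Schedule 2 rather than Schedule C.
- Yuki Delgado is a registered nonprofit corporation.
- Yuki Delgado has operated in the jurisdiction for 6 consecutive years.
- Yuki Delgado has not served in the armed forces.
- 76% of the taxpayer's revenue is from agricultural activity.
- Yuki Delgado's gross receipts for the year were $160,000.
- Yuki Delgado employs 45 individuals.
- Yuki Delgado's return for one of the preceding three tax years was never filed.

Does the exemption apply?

(a) ≥75% agricultural — satisfied.
(i) receipts ≤ $100,000 — not satisfied.
(A) ≤ 13 employees — fails.
(B) nonprofit — satisfied.
(ii): F AND T → false.
(iii) veteran — not satisfied.
So (b) is not satisfied (F OR F OR F).
(1): T AND F → false.
(2) in enterprise zone — not satisfied.
(i) >80% out-of-jur. sales — fails.
(ii) Schedule C activity — not met.
(a): F OR F → false.
(i) ≥ 6 yrs in jurisdiction — satisfied.
(A) returns current — fails.
(B) no delinquency — not met.
So (ii) is not satisfied (F AND F).
(b): T OR F → true.
(3) = F AND T = false.
Overall = F OR F OR F = false.

No — not exempt.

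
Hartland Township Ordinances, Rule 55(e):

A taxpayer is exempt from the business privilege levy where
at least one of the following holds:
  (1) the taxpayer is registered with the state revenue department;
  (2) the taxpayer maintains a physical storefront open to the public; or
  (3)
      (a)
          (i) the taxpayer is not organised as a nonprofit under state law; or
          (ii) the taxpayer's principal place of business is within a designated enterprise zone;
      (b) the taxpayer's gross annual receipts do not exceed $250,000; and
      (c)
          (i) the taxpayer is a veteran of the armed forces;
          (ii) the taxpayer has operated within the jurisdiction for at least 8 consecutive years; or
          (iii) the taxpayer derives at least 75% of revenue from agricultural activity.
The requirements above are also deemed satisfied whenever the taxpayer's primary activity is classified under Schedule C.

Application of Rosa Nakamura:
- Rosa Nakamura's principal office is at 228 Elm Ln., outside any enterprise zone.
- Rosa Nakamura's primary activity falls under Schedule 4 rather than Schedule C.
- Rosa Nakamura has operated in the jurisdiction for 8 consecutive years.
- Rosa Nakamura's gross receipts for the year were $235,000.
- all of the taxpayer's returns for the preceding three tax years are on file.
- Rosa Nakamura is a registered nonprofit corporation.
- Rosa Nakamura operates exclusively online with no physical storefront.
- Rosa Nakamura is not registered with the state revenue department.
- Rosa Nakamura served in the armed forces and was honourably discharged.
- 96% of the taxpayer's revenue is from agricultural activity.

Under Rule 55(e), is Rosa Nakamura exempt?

(1) state-registered — not met.
(2) has storefront — not satisfied.
(i) not (nonprofit) — not met.
(ii) in enterprise zone — not met.
(a) = F OR F = false.
(b) receipts ≤ $250,000 — holds.
(i) veteran — satisfied.
(ii) ≥ 8 yrs in jurisdiction — met.
(iii) ≥75% agricultural — satisfied.
(c): T OR T OR T → true.
(3): F AND T AND T → false.
Overall = F OR F OR F = false.
Exception (Schedule C activity) — not satisfied.
Result: main false OR exception false → false.

No — not exempt.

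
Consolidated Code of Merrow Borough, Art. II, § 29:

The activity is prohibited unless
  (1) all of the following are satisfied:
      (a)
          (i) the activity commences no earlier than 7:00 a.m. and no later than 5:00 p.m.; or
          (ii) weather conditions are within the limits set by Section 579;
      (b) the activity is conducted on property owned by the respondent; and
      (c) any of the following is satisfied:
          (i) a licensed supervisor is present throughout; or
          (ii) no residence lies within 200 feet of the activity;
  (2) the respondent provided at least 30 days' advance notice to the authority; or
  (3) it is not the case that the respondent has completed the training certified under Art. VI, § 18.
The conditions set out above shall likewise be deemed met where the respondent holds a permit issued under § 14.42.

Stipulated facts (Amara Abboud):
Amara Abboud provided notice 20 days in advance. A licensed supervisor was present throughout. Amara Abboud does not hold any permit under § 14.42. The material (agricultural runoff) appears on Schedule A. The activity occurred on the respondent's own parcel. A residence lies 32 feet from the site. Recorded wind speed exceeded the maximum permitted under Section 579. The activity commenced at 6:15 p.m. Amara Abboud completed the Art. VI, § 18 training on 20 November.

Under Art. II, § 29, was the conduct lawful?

No — unlawful.

(i) start within hours — fails.
(ii) weather ok — not met.
So (a) is not satisfied (F OR F).
(b) own property — satisfied.
(i) supervisor present — holds.
(ii) no residence in 200 ft — fails.
So (c) is satisfied (T OR F).
(1): F AND T AND T → false.
(2) ≥30 days' notice — not satisfied.
(3) not (training certified) — not satisfied.
Overall: F OR F OR F → false.
Exception (holds permit) — not satisfied.
Result: main false OR exception false → false.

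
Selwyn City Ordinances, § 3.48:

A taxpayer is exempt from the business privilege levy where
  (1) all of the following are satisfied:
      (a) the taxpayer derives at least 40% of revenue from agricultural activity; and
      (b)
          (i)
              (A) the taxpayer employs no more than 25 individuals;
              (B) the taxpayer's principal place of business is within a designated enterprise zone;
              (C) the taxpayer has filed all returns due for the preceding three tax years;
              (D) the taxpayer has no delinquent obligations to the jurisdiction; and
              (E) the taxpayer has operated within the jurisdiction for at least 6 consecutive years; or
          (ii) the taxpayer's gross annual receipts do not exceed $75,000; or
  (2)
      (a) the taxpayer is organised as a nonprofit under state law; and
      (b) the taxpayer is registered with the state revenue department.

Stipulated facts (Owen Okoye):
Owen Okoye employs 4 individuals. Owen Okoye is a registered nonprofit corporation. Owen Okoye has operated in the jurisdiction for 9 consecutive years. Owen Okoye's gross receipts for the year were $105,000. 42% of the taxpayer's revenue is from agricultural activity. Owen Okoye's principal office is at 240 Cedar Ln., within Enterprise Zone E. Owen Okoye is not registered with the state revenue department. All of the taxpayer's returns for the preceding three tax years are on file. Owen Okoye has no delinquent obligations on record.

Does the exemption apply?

(a) ≥40% agricultural — holds.
(A) ≤ 25 employees — holds.
(B) in enterprise zone — holds.
(C) returns current — satisfied.
(D) no delinquency — satisfied.
(E) ≥ 6 yrs in jurisdiction — met.
(i): T AND T AND T AND T AND T → true.
(ii) receipts ≤ $75,000 — fails.
(b) = T OR F = true.
(1) = T AND T = true.
(a) nonprofit — met.
(b) state-registered — not met.
(2): T AND F → false.
Overall = T OR F = true.

Yes — exempt.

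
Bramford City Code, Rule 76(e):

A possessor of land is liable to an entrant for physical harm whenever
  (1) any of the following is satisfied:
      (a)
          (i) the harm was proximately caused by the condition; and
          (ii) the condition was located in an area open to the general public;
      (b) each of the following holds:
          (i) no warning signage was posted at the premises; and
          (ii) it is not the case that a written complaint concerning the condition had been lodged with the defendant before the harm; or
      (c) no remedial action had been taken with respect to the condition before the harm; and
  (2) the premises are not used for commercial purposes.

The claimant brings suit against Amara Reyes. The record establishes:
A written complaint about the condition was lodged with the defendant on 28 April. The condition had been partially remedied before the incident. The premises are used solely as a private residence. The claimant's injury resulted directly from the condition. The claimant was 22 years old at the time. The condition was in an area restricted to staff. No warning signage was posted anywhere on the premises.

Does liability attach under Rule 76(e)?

(i) proximate cause — met.
(ii) public area — not met.
(a): T AND F → false.
(i) no signage posted — met.
(ii) not (complaint lodged) — fails.
So (b) is not satisfied (T AND F).
(c) no remedial action — fails.
(1): F OR F OR F → false.
(2) not (commercial use) — met.
Overall = F AND T = false.

No — not liable.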